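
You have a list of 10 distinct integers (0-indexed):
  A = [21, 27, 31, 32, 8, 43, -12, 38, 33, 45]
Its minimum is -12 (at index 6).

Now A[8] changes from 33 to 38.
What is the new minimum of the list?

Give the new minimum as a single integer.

Answer: -12

Derivation:
Old min = -12 (at index 6)
Change: A[8] 33 -> 38
Changed element was NOT the old min.
  New min = min(old_min, new_val) = min(-12, 38) = -12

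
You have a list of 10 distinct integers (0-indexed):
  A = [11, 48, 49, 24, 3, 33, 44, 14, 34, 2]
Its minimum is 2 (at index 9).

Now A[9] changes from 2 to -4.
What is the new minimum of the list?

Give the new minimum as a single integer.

Old min = 2 (at index 9)
Change: A[9] 2 -> -4
Changed element WAS the min. Need to check: is -4 still <= all others?
  Min of remaining elements: 3
  New min = min(-4, 3) = -4

Answer: -4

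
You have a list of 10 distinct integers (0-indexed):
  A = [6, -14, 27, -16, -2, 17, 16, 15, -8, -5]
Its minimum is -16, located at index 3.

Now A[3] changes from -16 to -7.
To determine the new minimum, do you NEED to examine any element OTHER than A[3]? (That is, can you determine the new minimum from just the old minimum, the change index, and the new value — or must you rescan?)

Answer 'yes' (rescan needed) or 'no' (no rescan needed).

Answer: yes

Derivation:
Old min = -16 at index 3
Change at index 3: -16 -> -7
Index 3 WAS the min and new value -7 > old min -16. Must rescan other elements to find the new min.
Needs rescan: yes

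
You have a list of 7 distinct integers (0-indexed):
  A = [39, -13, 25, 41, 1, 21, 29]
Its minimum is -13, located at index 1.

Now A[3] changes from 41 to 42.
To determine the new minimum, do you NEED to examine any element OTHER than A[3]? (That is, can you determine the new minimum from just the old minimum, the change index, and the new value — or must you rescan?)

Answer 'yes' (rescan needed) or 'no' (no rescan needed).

Old min = -13 at index 1
Change at index 3: 41 -> 42
Index 3 was NOT the min. New min = min(-13, 42). No rescan of other elements needed.
Needs rescan: no

Answer: no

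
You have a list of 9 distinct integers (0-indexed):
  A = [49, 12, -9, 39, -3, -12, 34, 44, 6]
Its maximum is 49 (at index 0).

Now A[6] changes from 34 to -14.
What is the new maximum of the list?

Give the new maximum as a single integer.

Old max = 49 (at index 0)
Change: A[6] 34 -> -14
Changed element was NOT the old max.
  New max = max(old_max, new_val) = max(49, -14) = 49

Answer: 49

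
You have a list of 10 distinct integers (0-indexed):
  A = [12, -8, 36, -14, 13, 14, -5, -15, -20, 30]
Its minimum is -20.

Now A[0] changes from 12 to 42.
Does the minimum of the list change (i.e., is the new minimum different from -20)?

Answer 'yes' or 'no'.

Old min = -20
Change: A[0] 12 -> 42
Changed element was NOT the min; min changes only if 42 < -20.
New min = -20; changed? no

Answer: no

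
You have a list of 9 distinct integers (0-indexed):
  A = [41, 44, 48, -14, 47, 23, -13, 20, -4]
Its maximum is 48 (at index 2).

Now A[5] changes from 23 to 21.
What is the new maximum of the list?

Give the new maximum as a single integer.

Answer: 48

Derivation:
Old max = 48 (at index 2)
Change: A[5] 23 -> 21
Changed element was NOT the old max.
  New max = max(old_max, new_val) = max(48, 21) = 48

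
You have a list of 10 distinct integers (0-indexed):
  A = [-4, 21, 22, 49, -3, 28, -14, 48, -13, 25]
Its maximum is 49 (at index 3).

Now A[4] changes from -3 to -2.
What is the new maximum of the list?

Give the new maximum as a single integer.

Old max = 49 (at index 3)
Change: A[4] -3 -> -2
Changed element was NOT the old max.
  New max = max(old_max, new_val) = max(49, -2) = 49

Answer: 49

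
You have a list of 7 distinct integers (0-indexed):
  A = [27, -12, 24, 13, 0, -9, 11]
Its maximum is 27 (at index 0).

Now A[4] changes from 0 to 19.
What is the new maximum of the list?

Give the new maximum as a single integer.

Old max = 27 (at index 0)
Change: A[4] 0 -> 19
Changed element was NOT the old max.
  New max = max(old_max, new_val) = max(27, 19) = 27

Answer: 27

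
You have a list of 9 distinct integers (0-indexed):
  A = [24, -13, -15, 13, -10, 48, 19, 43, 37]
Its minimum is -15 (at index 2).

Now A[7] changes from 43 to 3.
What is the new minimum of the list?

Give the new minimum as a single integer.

Old min = -15 (at index 2)
Change: A[7] 43 -> 3
Changed element was NOT the old min.
  New min = min(old_min, new_val) = min(-15, 3) = -15

Answer: -15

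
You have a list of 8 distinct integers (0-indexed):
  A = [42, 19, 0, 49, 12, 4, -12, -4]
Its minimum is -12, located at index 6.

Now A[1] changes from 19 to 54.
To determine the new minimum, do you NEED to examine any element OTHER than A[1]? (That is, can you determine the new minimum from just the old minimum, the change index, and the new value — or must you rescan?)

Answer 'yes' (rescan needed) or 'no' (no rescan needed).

Old min = -12 at index 6
Change at index 1: 19 -> 54
Index 1 was NOT the min. New min = min(-12, 54). No rescan of other elements needed.
Needs rescan: no

Answer: no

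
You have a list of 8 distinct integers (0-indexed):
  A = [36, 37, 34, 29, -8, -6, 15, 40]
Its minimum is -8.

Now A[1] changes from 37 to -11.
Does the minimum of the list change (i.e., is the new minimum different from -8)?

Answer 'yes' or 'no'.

Old min = -8
Change: A[1] 37 -> -11
Changed element was NOT the min; min changes only if -11 < -8.
New min = -11; changed? yes

Answer: yes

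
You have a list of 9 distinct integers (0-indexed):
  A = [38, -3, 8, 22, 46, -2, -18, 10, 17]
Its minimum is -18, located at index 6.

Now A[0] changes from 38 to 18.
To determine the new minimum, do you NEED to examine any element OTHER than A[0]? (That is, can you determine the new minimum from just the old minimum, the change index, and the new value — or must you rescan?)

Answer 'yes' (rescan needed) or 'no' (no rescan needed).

Answer: no

Derivation:
Old min = -18 at index 6
Change at index 0: 38 -> 18
Index 0 was NOT the min. New min = min(-18, 18). No rescan of other elements needed.
Needs rescan: no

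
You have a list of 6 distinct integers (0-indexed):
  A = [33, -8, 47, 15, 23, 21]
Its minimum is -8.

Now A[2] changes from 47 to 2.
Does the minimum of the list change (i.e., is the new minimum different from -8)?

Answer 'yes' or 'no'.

Old min = -8
Change: A[2] 47 -> 2
Changed element was NOT the min; min changes only if 2 < -8.
New min = -8; changed? no

Answer: no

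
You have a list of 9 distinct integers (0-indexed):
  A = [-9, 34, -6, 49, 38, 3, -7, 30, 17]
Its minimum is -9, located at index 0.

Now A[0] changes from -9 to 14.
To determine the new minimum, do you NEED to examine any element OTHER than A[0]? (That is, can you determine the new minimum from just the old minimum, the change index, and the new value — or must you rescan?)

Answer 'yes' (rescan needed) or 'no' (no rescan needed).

Old min = -9 at index 0
Change at index 0: -9 -> 14
Index 0 WAS the min and new value 14 > old min -9. Must rescan other elements to find the new min.
Needs rescan: yes

Answer: yes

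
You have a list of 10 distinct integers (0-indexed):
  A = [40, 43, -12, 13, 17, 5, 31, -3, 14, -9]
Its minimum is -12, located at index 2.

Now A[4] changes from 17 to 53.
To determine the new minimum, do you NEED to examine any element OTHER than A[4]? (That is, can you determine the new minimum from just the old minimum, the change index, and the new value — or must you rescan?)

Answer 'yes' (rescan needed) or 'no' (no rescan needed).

Old min = -12 at index 2
Change at index 4: 17 -> 53
Index 4 was NOT the min. New min = min(-12, 53). No rescan of other elements needed.
Needs rescan: no

Answer: no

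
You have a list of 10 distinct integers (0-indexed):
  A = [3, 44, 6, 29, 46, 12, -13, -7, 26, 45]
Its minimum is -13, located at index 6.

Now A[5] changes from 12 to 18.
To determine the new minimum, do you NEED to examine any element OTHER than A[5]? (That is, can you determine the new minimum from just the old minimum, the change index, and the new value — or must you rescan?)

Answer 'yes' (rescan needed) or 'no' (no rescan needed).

Answer: no

Derivation:
Old min = -13 at index 6
Change at index 5: 12 -> 18
Index 5 was NOT the min. New min = min(-13, 18). No rescan of other elements needed.
Needs rescan: no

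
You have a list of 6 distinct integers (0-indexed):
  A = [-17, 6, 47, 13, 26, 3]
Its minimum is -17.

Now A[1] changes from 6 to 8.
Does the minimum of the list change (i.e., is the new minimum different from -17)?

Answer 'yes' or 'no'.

Answer: no

Derivation:
Old min = -17
Change: A[1] 6 -> 8
Changed element was NOT the min; min changes only if 8 < -17.
New min = -17; changed? no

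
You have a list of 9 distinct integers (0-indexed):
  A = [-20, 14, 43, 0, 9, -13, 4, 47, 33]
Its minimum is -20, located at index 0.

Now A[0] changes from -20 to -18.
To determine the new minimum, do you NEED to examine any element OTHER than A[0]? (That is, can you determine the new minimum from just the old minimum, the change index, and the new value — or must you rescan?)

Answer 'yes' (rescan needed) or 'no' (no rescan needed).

Old min = -20 at index 0
Change at index 0: -20 -> -18
Index 0 WAS the min and new value -18 > old min -20. Must rescan other elements to find the new min.
Needs rescan: yes

Answer: yes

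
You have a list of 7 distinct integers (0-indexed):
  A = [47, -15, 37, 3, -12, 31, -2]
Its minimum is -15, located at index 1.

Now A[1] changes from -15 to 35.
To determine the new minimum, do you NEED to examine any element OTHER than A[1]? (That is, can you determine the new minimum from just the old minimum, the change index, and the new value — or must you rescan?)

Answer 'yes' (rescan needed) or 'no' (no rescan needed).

Old min = -15 at index 1
Change at index 1: -15 -> 35
Index 1 WAS the min and new value 35 > old min -15. Must rescan other elements to find the new min.
Needs rescan: yes

Answer: yes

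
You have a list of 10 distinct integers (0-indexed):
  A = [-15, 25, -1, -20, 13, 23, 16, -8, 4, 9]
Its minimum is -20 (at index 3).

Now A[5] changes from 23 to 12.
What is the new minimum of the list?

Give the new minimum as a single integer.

Old min = -20 (at index 3)
Change: A[5] 23 -> 12
Changed element was NOT the old min.
  New min = min(old_min, new_val) = min(-20, 12) = -20

Answer: -20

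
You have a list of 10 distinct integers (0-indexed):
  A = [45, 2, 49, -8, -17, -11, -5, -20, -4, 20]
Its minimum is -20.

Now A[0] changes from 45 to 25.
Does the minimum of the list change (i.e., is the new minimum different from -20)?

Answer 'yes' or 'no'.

Old min = -20
Change: A[0] 45 -> 25
Changed element was NOT the min; min changes only if 25 < -20.
New min = -20; changed? no

Answer: no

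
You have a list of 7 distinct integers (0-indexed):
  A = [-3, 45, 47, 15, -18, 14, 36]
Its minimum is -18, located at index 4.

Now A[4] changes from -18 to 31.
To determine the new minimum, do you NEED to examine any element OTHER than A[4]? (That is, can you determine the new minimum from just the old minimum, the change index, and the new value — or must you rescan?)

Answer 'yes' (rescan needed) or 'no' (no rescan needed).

Answer: yes

Derivation:
Old min = -18 at index 4
Change at index 4: -18 -> 31
Index 4 WAS the min and new value 31 > old min -18. Must rescan other elements to find the new min.
Needs rescan: yes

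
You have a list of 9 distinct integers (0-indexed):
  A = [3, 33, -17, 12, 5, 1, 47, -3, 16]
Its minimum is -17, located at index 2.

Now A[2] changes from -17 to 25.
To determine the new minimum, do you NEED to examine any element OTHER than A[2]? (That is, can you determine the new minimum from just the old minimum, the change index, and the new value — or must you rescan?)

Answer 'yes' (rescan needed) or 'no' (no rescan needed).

Answer: yes

Derivation:
Old min = -17 at index 2
Change at index 2: -17 -> 25
Index 2 WAS the min and new value 25 > old min -17. Must rescan other elements to find the new min.
Needs rescan: yes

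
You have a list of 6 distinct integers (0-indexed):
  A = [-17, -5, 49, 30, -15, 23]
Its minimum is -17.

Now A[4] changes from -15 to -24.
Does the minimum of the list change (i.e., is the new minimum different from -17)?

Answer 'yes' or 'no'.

Old min = -17
Change: A[4] -15 -> -24
Changed element was NOT the min; min changes only if -24 < -17.
New min = -24; changed? yes

Answer: yes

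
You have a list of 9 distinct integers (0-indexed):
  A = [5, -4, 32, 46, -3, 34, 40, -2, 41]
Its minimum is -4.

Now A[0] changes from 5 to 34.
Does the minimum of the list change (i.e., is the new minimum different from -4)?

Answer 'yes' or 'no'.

Old min = -4
Change: A[0] 5 -> 34
Changed element was NOT the min; min changes only if 34 < -4.
New min = -4; changed? no

Answer: no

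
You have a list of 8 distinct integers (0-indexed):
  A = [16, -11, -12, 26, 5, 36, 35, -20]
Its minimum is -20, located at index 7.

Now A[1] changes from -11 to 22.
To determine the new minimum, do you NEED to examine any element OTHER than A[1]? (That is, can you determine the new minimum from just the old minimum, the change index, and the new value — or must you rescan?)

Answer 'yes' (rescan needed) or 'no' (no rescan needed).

Answer: no

Derivation:
Old min = -20 at index 7
Change at index 1: -11 -> 22
Index 1 was NOT the min. New min = min(-20, 22). No rescan of other elements needed.
Needs rescan: no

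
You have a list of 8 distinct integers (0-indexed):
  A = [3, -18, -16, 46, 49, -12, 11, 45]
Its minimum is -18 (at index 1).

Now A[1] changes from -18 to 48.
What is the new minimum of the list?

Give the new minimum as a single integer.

Answer: -16

Derivation:
Old min = -18 (at index 1)
Change: A[1] -18 -> 48
Changed element WAS the min. Need to check: is 48 still <= all others?
  Min of remaining elements: -16
  New min = min(48, -16) = -16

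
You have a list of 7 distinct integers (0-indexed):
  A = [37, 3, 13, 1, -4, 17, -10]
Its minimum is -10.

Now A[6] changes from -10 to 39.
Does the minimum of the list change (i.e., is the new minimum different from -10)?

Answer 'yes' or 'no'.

Answer: yes

Derivation:
Old min = -10
Change: A[6] -10 -> 39
Changed element was the min; new min must be rechecked.
New min = -4; changed? yes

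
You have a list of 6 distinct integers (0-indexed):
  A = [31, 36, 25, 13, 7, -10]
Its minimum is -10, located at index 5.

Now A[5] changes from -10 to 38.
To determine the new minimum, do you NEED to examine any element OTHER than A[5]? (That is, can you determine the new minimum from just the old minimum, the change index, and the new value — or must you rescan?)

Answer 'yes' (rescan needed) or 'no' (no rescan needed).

Old min = -10 at index 5
Change at index 5: -10 -> 38
Index 5 WAS the min and new value 38 > old min -10. Must rescan other elements to find the new min.
Needs rescan: yes

Answer: yes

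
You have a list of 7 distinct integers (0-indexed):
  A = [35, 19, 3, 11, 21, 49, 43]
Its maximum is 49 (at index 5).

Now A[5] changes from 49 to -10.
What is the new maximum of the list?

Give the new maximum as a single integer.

Old max = 49 (at index 5)
Change: A[5] 49 -> -10
Changed element WAS the max -> may need rescan.
  Max of remaining elements: 43
  New max = max(-10, 43) = 43

Answer: 43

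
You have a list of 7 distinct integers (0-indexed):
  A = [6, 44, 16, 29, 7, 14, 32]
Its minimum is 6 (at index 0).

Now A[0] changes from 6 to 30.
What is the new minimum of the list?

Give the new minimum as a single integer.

Old min = 6 (at index 0)
Change: A[0] 6 -> 30
Changed element WAS the min. Need to check: is 30 still <= all others?
  Min of remaining elements: 7
  New min = min(30, 7) = 7

Answer: 7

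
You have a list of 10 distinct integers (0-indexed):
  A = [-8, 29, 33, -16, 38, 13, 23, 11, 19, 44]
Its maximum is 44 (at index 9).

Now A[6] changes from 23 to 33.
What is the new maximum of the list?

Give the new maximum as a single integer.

Old max = 44 (at index 9)
Change: A[6] 23 -> 33
Changed element was NOT the old max.
  New max = max(old_max, new_val) = max(44, 33) = 44

Answer: 44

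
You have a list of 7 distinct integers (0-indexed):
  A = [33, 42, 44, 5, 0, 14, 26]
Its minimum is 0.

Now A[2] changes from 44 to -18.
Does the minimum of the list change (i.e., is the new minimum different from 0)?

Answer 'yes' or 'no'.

Old min = 0
Change: A[2] 44 -> -18
Changed element was NOT the min; min changes only if -18 < 0.
New min = -18; changed? yes

Answer: yes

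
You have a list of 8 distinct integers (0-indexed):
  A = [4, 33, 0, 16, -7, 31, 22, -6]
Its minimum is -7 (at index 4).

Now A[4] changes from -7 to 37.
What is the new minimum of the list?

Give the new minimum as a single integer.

Old min = -7 (at index 4)
Change: A[4] -7 -> 37
Changed element WAS the min. Need to check: is 37 still <= all others?
  Min of remaining elements: -6
  New min = min(37, -6) = -6

Answer: -6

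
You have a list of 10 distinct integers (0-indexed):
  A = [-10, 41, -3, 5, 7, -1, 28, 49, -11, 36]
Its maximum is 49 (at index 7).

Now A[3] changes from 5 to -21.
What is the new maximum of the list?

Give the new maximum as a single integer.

Old max = 49 (at index 7)
Change: A[3] 5 -> -21
Changed element was NOT the old max.
  New max = max(old_max, new_val) = max(49, -21) = 49

Answer: 49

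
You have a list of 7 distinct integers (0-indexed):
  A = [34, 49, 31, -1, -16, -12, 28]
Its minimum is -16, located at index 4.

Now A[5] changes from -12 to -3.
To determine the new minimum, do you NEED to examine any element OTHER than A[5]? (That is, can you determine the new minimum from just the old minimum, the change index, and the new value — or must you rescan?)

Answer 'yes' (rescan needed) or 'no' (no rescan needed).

Answer: no

Derivation:
Old min = -16 at index 4
Change at index 5: -12 -> -3
Index 5 was NOT the min. New min = min(-16, -3). No rescan of other elements needed.
Needs rescan: no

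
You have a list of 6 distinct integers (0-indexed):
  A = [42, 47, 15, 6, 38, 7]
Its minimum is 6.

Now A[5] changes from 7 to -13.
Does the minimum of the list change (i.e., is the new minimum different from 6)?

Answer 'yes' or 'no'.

Answer: yes

Derivation:
Old min = 6
Change: A[5] 7 -> -13
Changed element was NOT the min; min changes only if -13 < 6.
New min = -13; changed? yes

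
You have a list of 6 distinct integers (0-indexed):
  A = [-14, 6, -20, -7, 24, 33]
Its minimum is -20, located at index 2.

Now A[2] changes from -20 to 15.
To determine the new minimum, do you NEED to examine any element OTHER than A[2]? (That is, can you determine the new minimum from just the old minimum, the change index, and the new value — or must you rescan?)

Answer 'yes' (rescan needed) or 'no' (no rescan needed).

Old min = -20 at index 2
Change at index 2: -20 -> 15
Index 2 WAS the min and new value 15 > old min -20. Must rescan other elements to find the new min.
Needs rescan: yes

Answer: yes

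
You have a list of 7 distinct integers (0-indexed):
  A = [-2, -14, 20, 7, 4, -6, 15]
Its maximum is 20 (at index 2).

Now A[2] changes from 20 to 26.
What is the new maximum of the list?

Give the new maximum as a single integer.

Old max = 20 (at index 2)
Change: A[2] 20 -> 26
Changed element WAS the max -> may need rescan.
  Max of remaining elements: 15
  New max = max(26, 15) = 26

Answer: 26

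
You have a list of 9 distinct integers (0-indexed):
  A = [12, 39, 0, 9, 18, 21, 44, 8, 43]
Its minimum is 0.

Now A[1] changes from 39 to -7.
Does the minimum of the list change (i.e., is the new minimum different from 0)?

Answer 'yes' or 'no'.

Answer: yes

Derivation:
Old min = 0
Change: A[1] 39 -> -7
Changed element was NOT the min; min changes only if -7 < 0.
New min = -7; changed? yes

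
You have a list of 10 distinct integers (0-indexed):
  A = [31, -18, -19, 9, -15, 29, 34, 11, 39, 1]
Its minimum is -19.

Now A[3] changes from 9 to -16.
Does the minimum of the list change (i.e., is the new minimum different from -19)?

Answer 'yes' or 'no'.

Old min = -19
Change: A[3] 9 -> -16
Changed element was NOT the min; min changes only if -16 < -19.
New min = -19; changed? no

Answer: no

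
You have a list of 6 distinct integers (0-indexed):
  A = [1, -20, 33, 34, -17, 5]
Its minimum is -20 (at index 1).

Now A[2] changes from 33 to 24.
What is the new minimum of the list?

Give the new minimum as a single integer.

Old min = -20 (at index 1)
Change: A[2] 33 -> 24
Changed element was NOT the old min.
  New min = min(old_min, new_val) = min(-20, 24) = -20

Answer: -20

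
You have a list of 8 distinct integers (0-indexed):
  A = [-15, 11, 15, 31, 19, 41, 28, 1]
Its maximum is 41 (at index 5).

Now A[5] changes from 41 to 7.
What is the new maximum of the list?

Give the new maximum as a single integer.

Answer: 31

Derivation:
Old max = 41 (at index 5)
Change: A[5] 41 -> 7
Changed element WAS the max -> may need rescan.
  Max of remaining elements: 31
  New max = max(7, 31) = 31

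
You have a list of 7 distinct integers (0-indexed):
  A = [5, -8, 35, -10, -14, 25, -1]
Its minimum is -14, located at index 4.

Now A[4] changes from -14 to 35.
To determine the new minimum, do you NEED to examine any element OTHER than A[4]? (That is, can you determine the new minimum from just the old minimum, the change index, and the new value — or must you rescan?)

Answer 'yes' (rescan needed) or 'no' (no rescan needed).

Old min = -14 at index 4
Change at index 4: -14 -> 35
Index 4 WAS the min and new value 35 > old min -14. Must rescan other elements to find the new min.
Needs rescan: yes

Answer: yes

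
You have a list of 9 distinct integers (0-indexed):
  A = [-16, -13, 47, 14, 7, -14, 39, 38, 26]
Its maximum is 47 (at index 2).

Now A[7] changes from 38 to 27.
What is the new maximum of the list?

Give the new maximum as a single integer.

Answer: 47

Derivation:
Old max = 47 (at index 2)
Change: A[7] 38 -> 27
Changed element was NOT the old max.
  New max = max(old_max, new_val) = max(47, 27) = 47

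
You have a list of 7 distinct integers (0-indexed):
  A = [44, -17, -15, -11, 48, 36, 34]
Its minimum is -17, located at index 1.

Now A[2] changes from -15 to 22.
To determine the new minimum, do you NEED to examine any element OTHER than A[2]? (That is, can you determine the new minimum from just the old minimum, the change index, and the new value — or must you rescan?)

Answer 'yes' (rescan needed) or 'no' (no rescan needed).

Answer: no

Derivation:
Old min = -17 at index 1
Change at index 2: -15 -> 22
Index 2 was NOT the min. New min = min(-17, 22). No rescan of other elements needed.
Needs rescan: no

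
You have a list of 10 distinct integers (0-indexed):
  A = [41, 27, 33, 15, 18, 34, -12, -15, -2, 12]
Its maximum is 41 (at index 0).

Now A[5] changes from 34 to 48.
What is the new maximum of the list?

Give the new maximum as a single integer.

Answer: 48

Derivation:
Old max = 41 (at index 0)
Change: A[5] 34 -> 48
Changed element was NOT the old max.
  New max = max(old_max, new_val) = max(41, 48) = 48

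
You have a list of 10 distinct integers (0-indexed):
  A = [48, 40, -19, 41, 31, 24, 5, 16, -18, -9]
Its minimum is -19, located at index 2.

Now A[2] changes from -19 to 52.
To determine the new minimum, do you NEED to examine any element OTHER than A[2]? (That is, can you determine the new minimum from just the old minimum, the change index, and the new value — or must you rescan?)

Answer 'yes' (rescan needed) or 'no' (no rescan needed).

Answer: yes

Derivation:
Old min = -19 at index 2
Change at index 2: -19 -> 52
Index 2 WAS the min and new value 52 > old min -19. Must rescan other elements to find the new min.
Needs rescan: yes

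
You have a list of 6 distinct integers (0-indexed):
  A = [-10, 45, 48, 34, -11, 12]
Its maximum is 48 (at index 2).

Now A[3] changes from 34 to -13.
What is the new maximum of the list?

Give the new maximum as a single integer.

Old max = 48 (at index 2)
Change: A[3] 34 -> -13
Changed element was NOT the old max.
  New max = max(old_max, new_val) = max(48, -13) = 48

Answer: 48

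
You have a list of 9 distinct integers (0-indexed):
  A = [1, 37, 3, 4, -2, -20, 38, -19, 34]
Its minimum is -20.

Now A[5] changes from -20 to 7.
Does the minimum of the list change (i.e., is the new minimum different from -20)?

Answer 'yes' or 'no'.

Old min = -20
Change: A[5] -20 -> 7
Changed element was the min; new min must be rechecked.
New min = -19; changed? yes

Answer: yes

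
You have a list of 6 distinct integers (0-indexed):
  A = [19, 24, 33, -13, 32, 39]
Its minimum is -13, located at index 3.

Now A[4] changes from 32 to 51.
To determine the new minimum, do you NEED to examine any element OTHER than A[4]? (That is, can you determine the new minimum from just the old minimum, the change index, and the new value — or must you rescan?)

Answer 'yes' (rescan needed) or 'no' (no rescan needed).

Old min = -13 at index 3
Change at index 4: 32 -> 51
Index 4 was NOT the min. New min = min(-13, 51). No rescan of other elements needed.
Needs rescan: no

Answer: no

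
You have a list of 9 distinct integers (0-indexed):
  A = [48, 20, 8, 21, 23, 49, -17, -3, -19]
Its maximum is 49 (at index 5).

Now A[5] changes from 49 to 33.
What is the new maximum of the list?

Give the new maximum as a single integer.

Old max = 49 (at index 5)
Change: A[5] 49 -> 33
Changed element WAS the max -> may need rescan.
  Max of remaining elements: 48
  New max = max(33, 48) = 48

Answer: 48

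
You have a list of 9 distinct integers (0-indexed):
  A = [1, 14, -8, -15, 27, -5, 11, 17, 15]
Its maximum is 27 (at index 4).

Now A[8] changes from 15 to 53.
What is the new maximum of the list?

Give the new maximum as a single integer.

Old max = 27 (at index 4)
Change: A[8] 15 -> 53
Changed element was NOT the old max.
  New max = max(old_max, new_val) = max(27, 53) = 53

Answer: 53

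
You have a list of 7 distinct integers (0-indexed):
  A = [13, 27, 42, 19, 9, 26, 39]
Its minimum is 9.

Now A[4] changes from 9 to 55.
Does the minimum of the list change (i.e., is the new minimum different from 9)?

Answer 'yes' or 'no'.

Answer: yes

Derivation:
Old min = 9
Change: A[4] 9 -> 55
Changed element was the min; new min must be rechecked.
New min = 13; changed? yes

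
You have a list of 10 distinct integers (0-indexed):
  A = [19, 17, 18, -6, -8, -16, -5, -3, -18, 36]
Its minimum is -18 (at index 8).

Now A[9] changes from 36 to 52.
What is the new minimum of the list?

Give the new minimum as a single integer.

Old min = -18 (at index 8)
Change: A[9] 36 -> 52
Changed element was NOT the old min.
  New min = min(old_min, new_val) = min(-18, 52) = -18

Answer: -18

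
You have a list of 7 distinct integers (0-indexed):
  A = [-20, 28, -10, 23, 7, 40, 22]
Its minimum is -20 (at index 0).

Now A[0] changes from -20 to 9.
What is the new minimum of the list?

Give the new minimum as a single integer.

Old min = -20 (at index 0)
Change: A[0] -20 -> 9
Changed element WAS the min. Need to check: is 9 still <= all others?
  Min of remaining elements: -10
  New min = min(9, -10) = -10

Answer: -10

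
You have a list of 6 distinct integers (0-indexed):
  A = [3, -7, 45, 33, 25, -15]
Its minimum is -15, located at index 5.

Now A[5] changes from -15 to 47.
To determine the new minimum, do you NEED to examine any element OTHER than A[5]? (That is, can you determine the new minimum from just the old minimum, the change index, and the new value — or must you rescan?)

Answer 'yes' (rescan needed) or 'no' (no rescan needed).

Old min = -15 at index 5
Change at index 5: -15 -> 47
Index 5 WAS the min and new value 47 > old min -15. Must rescan other elements to find the new min.
Needs rescan: yes

Answer: yes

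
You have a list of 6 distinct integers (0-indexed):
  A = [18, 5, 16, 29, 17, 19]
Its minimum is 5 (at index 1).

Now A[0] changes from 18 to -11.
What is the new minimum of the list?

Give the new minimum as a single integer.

Old min = 5 (at index 1)
Change: A[0] 18 -> -11
Changed element was NOT the old min.
  New min = min(old_min, new_val) = min(5, -11) = -11

Answer: -11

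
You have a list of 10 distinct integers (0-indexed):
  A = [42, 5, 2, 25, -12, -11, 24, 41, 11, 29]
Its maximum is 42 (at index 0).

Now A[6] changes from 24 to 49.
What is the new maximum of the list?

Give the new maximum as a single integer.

Old max = 42 (at index 0)
Change: A[6] 24 -> 49
Changed element was NOT the old max.
  New max = max(old_max, new_val) = max(42, 49) = 49

Answer: 49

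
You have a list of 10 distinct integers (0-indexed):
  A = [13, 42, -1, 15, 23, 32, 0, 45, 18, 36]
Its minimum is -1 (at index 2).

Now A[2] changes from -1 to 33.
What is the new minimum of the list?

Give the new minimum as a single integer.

Old min = -1 (at index 2)
Change: A[2] -1 -> 33
Changed element WAS the min. Need to check: is 33 still <= all others?
  Min of remaining elements: 0
  New min = min(33, 0) = 0

Answer: 0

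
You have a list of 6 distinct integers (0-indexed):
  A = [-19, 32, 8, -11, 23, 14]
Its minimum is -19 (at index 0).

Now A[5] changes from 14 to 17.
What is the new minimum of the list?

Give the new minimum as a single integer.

Answer: -19

Derivation:
Old min = -19 (at index 0)
Change: A[5] 14 -> 17
Changed element was NOT the old min.
  New min = min(old_min, new_val) = min(-19, 17) = -19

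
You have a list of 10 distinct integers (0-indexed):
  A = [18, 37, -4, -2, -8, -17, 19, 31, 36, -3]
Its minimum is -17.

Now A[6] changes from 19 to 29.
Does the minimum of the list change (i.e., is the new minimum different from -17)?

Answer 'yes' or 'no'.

Answer: no

Derivation:
Old min = -17
Change: A[6] 19 -> 29
Changed element was NOT the min; min changes only if 29 < -17.
New min = -17; changed? no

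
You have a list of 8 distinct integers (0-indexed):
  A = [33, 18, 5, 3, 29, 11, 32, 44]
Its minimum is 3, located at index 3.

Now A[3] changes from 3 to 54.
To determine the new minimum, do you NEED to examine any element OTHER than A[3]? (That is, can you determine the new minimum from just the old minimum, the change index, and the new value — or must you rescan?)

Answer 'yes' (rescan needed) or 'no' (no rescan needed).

Old min = 3 at index 3
Change at index 3: 3 -> 54
Index 3 WAS the min and new value 54 > old min 3. Must rescan other elements to find the new min.
Needs rescan: yes

Answer: yes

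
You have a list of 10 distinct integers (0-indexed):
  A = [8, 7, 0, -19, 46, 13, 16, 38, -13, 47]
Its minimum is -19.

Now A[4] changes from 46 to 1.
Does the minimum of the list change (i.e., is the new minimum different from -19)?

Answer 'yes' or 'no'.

Old min = -19
Change: A[4] 46 -> 1
Changed element was NOT the min; min changes only if 1 < -19.
New min = -19; changed? no

Answer: no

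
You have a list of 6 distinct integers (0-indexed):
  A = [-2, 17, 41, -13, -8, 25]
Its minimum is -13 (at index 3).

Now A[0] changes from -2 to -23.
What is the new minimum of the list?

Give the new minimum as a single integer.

Old min = -13 (at index 3)
Change: A[0] -2 -> -23
Changed element was NOT the old min.
  New min = min(old_min, new_val) = min(-13, -23) = -23

Answer: -23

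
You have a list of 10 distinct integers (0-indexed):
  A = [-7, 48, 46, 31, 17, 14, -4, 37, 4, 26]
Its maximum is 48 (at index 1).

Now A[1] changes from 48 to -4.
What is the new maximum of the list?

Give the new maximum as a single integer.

Old max = 48 (at index 1)
Change: A[1] 48 -> -4
Changed element WAS the max -> may need rescan.
  Max of remaining elements: 46
  New max = max(-4, 46) = 46

Answer: 46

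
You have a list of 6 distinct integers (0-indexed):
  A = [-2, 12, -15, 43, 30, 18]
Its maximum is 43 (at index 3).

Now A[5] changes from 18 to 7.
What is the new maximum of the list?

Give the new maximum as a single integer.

Old max = 43 (at index 3)
Change: A[5] 18 -> 7
Changed element was NOT the old max.
  New max = max(old_max, new_val) = max(43, 7) = 43

Answer: 43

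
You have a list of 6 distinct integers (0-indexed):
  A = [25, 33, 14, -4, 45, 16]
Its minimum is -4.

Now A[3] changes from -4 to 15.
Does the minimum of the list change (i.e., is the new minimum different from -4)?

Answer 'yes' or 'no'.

Answer: yes

Derivation:
Old min = -4
Change: A[3] -4 -> 15
Changed element was the min; new min must be rechecked.
New min = 14; changed? yes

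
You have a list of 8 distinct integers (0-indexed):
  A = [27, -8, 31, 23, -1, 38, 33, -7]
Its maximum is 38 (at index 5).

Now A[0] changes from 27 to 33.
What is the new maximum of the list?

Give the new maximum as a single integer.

Old max = 38 (at index 5)
Change: A[0] 27 -> 33
Changed element was NOT the old max.
  New max = max(old_max, new_val) = max(38, 33) = 38

Answer: 38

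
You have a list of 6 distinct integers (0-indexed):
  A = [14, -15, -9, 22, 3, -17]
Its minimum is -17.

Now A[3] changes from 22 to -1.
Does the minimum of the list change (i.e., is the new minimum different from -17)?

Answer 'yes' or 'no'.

Old min = -17
Change: A[3] 22 -> -1
Changed element was NOT the min; min changes only if -1 < -17.
New min = -17; changed? no

Answer: no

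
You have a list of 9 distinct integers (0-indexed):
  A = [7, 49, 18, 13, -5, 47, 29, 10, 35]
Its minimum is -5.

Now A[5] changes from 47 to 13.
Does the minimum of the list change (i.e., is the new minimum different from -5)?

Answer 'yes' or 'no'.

Answer: no

Derivation:
Old min = -5
Change: A[5] 47 -> 13
Changed element was NOT the min; min changes only if 13 < -5.
New min = -5; changed? no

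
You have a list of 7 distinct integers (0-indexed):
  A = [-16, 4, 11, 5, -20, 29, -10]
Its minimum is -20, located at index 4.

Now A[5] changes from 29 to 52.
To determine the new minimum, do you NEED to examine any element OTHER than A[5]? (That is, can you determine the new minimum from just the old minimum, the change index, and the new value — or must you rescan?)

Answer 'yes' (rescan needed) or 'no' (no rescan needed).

Old min = -20 at index 4
Change at index 5: 29 -> 52
Index 5 was NOT the min. New min = min(-20, 52). No rescan of other elements needed.
Needs rescan: no

Answer: no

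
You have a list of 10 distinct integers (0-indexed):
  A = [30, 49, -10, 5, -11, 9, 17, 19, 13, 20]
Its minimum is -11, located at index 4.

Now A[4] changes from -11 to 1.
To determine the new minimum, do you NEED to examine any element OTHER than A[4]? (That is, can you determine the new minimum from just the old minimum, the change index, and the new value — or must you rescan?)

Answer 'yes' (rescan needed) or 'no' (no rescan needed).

Old min = -11 at index 4
Change at index 4: -11 -> 1
Index 4 WAS the min and new value 1 > old min -11. Must rescan other elements to find the new min.
Needs rescan: yes

Answer: yes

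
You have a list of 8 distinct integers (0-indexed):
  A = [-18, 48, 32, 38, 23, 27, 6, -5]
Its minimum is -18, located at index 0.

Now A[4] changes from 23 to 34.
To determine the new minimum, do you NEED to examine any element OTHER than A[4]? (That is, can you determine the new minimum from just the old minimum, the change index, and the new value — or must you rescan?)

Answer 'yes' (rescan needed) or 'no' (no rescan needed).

Answer: no

Derivation:
Old min = -18 at index 0
Change at index 4: 23 -> 34
Index 4 was NOT the min. New min = min(-18, 34). No rescan of other elements needed.
Needs rescan: no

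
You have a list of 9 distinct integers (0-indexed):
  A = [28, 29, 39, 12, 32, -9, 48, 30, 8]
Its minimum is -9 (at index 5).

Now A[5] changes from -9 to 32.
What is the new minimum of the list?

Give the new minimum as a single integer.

Old min = -9 (at index 5)
Change: A[5] -9 -> 32
Changed element WAS the min. Need to check: is 32 still <= all others?
  Min of remaining elements: 8
  New min = min(32, 8) = 8

Answer: 8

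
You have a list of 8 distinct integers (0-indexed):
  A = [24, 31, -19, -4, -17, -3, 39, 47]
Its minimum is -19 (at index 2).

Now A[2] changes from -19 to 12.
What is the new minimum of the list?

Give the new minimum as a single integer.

Old min = -19 (at index 2)
Change: A[2] -19 -> 12
Changed element WAS the min. Need to check: is 12 still <= all others?
  Min of remaining elements: -17
  New min = min(12, -17) = -17

Answer: -17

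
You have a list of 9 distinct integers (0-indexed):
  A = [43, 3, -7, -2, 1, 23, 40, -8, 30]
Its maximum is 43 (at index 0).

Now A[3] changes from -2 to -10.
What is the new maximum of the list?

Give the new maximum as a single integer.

Old max = 43 (at index 0)
Change: A[3] -2 -> -10
Changed element was NOT the old max.
  New max = max(old_max, new_val) = max(43, -10) = 43

Answer: 43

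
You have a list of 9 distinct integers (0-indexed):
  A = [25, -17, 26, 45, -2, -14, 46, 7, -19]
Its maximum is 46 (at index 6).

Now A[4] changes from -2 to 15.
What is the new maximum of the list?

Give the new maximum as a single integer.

Answer: 46

Derivation:
Old max = 46 (at index 6)
Change: A[4] -2 -> 15
Changed element was NOT the old max.
  New max = max(old_max, new_val) = max(46, 15) = 46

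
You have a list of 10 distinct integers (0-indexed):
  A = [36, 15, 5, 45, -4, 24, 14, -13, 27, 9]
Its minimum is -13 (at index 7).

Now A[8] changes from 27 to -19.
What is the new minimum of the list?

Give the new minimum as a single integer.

Old min = -13 (at index 7)
Change: A[8] 27 -> -19
Changed element was NOT the old min.
  New min = min(old_min, new_val) = min(-13, -19) = -19

Answer: -19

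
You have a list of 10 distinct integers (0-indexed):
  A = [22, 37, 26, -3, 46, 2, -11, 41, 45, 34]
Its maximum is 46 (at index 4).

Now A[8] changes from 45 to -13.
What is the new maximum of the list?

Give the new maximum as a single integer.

Answer: 46

Derivation:
Old max = 46 (at index 4)
Change: A[8] 45 -> -13
Changed element was NOT the old max.
  New max = max(old_max, new_val) = max(46, -13) = 46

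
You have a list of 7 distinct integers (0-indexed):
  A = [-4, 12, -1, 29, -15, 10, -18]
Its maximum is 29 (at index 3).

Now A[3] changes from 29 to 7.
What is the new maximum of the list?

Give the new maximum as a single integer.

Old max = 29 (at index 3)
Change: A[3] 29 -> 7
Changed element WAS the max -> may need rescan.
  Max of remaining elements: 12
  New max = max(7, 12) = 12

Answer: 12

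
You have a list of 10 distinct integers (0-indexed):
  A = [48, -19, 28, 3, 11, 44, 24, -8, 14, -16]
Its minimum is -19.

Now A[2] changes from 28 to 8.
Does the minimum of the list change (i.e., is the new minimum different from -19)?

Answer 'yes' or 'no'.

Old min = -19
Change: A[2] 28 -> 8
Changed element was NOT the min; min changes only if 8 < -19.
New min = -19; changed? no

Answer: no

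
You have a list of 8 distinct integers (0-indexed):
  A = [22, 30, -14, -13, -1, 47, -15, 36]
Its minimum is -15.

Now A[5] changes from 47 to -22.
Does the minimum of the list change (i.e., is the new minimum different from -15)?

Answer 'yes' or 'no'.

Old min = -15
Change: A[5] 47 -> -22
Changed element was NOT the min; min changes only if -22 < -15.
New min = -22; changed? yes

Answer: yes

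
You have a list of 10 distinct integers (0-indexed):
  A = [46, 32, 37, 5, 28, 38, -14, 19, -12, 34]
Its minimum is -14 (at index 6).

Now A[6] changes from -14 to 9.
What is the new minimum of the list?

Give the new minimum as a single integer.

Old min = -14 (at index 6)
Change: A[6] -14 -> 9
Changed element WAS the min. Need to check: is 9 still <= all others?
  Min of remaining elements: -12
  New min = min(9, -12) = -12

Answer: -12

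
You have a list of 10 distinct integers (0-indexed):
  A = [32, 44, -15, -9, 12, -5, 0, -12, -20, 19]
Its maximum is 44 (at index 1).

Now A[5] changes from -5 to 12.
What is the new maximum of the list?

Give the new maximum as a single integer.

Old max = 44 (at index 1)
Change: A[5] -5 -> 12
Changed element was NOT the old max.
  New max = max(old_max, new_val) = max(44, 12) = 44

Answer: 44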